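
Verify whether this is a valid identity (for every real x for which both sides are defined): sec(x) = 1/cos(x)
Yes, this is an identity.

Claim: sec(x) = 1/cos(x).
Reasoning: sec(x) is by definition the reciprocal of cos(x), wherever cos(x) ≠ 0.
So the two sides agree for every real x for which both sides are defined.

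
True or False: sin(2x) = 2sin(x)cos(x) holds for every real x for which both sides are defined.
Claim: sin(2x) = 2sin(x)cos(x).
Reasoning: Put y = x in the addition formula sin(x+y) = sin(x)cos(y) + cos(x)sin(y): sin(2x) = sin(x)cos(x) + cos(x)sin(x) = 2sin(x)cos(x).
So the two sides agree for every real x for which both sides are defined.

Conclusion: True.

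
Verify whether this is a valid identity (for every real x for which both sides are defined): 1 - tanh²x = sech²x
Claim: 1 - tanh²x = sech²x.
Reasoning: Divide cosh²x - sinh²x = 1 through by cosh²x (never zero): 1 - tanh²x = 1/cosh²x = sech²x.
So the two sides agree for every real x for which both sides are defined.

Conclusion: Yes, this is an identity.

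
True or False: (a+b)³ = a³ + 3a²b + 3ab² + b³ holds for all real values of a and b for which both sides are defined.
True.

Claim: (a+b)³ = a³ + 3a²b + 3ab² + b³.
Reasoning: (a+b)³ = (a+b)(a+b)² = (a+b)(a² + 2ab + b²) = a³ + 2a²b + ab² + a²b + 2ab² + b³ = a³ + 3a²b + 3ab² + b³.
So the two sides agree for all real values of a and b for which both sides are defined.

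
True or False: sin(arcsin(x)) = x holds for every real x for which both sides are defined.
True.

Claim: sin(arcsin(x)) = x.
Reasoning: For -1 ≤ x ≤ 1 (where arcsin is defined), arcsin(x) is by definition an angle whose sine equals x. Taking the sine of that angle returns x. (Note the other order, arcsin(sin x) = x, is NOT an identity.)
So the two sides agree for every real x for which both sides are defined.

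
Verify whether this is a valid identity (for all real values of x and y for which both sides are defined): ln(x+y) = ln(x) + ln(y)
Claim: ln(x+y) = ln(x) + ln(y).
Test a specific point where both sides are defined: x = 3, y = 1.
LHS = ln(x+y) ≈ 1.3863
RHS = ln(x) + ln(y) ≈ 1.0986
Since 1.3863 ≠ 1.0986, the equation fails at this point, so it cannot hold for all real values of x and y for which both sides are defined.
ln(x) + ln(y) = ln(xy), not ln(x+y).

Conclusion: No, this is NOT an identity.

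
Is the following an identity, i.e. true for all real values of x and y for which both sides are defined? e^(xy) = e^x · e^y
No, this is NOT an identity.

Claim: e^(xy) = e^x · e^y.
Test a specific point where both sides are defined: x = 1, y = -1.
LHS = e^(xy) ≈ 0.3679
RHS = e^x · e^y ≈ 1.0000
Since 0.3679 ≠ 1.0000, the equation fails at this point, so it cannot hold for all real values of x and y for which both sides are defined.
e^x · e^y = e^(x+y), not e^(xy).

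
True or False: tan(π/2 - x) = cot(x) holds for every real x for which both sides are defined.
Claim: tan(π/2 - x) = cot(x).
Reasoning: tan(π/2 - x) = sin(π/2 - x)/cos(π/2 - x) = cos(x)/sin(x) = cot(x), using the cofunction identities sin(π/2 - x) = cos(x) and cos(π/2 - x) = sin(x).
So the two sides agree for every real x for which both sides are defined.

Conclusion: True.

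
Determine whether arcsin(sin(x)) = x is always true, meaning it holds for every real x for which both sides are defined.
Claim: arcsin(sin(x)) = x.
Test a specific point where both sides are defined: x = 2π/3.
LHS = arcsin(sin(x)) ≈ 1.0472
RHS = x ≈ 2.0944
Since 1.0472 ≠ 2.0944, the equation fails at this point, so it cannot hold for every real x for which both sides are defined.
arcsin only returns values in [-π/2, π/2], so arcsin(sin(x)) = x holds only for x in that interval, not for all real x.

Conclusion: No, this is NOT an identity.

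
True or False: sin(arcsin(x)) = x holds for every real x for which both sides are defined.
Claim: sin(arcsin(x)) = x.
Reasoning: For -1 ≤ x ≤ 1 (where arcsin is defined), arcsin(x) is by definition an angle whose sine equals x. Taking the sine of that angle returns x. (Note the other order, arcsin(sin x) = x, is NOT an identity.)
So the two sides agree for every real x for which both sides are defined.

Conclusion: True.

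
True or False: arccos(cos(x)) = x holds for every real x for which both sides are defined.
Claim: arccos(cos(x)) = x.
Test a specific point where both sides are defined: x = -π/2.
LHS = arccos(cos(x)) ≈ 1.5708
RHS = x ≈ -1.5708
Since 1.5708 ≠ -1.5708, the equation fails at this point, so it cannot hold for every real x for which both sides are defined.
arccos only returns values in [0, π], so arccos(cos(x)) = x holds only for x in that interval, not for all real x.

Conclusion: False.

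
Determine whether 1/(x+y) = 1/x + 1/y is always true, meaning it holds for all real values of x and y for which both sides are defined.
No, this is NOT an identity.

Claim: 1/(x+y) = 1/x + 1/y.
Test a specific point where both sides are defined: x = 4, y = 2.
LHS = 1/(x+y) ≈ 0.1667
RHS = 1/x + 1/y ≈ 0.7500
Since 0.1667 ≠ 0.7500, the equation fails at this point, so it cannot hold for all real values of x and y for which both sides are defined.
1/x + 1/y = (x+y)/(xy), which is not 1/(x+y).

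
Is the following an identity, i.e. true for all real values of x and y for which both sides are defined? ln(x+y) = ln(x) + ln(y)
Claim: ln(x+y) = ln(x) + ln(y).
Test a specific point where both sides are defined: x = 3/2, y = 5.
LHS = ln(x+y) ≈ 1.8718
RHS = ln(x) + ln(y) ≈ 2.0149
Since 1.8718 ≠ 2.0149, the equation fails at this point, so it cannot hold for all real values of x and y for which both sides are defined.
ln(x) + ln(y) = ln(xy), not ln(x+y).

Conclusion: No, this is NOT an identity.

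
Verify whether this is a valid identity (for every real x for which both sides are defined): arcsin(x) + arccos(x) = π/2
Claim: arcsin(x) + arccos(x) = π/2.
Reasoning: Both sides are defined for -1 ≤ x ≤ 1. Let θ = arcsin(x), so sin θ = x and θ ∈ [-π/2, π/2]. Then cos(π/2 - θ) = sin θ = x and π/2 - θ ∈ [0, π], which is exactly the range of arccos, so arccos(x) = π/2 - θ. Adding: arcsin(x) + arccos(x) = θ + (π/2 - θ) = π/2.
So the two sides agree for every real x for which both sides are defined.

Conclusion: Yes, this is an identity.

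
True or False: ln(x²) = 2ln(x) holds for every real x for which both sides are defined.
Claim: ln(x²) = 2ln(x).
Reasoning: The right side requires x > 0. For x > 0, x² = (e^(ln x))² = e^(2ln x), so ln(x²) = 2ln(x). (For x < 0 the right side is undefined, so those values are outside the claim.)
So the two sides agree for every real x for which both sides are defined.

Conclusion: True.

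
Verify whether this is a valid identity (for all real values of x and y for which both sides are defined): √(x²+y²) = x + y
Claim: √(x²+y²) = x + y.
Test a specific point where both sides are defined: x = 3, y = -3.
LHS = √(x²+y²) ≈ 4.2426
RHS = x + y ≈ 0.0000
Since 4.2426 ≠ 0.0000, the equation fails at this point, so it cannot hold for all real values of x and y for which both sides are defined.
(x+y)² = x² + 2xy + y², not x² + y², so the square root does not split this way.

Conclusion: No, this is NOT an identity.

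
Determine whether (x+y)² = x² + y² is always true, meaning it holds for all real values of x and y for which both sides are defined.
No, this is NOT an identity.

Claim: (x+y)² = x² + y².
Test a specific point where both sides are defined: x = 1/2, y = -1.
LHS = (x+y)² ≈ 0.2500
RHS = x² + y² ≈ 1.2500
Since 0.2500 ≠ 1.2500, the equation fails at this point, so it cannot hold for all real values of x and y for which both sides are defined.
The correct expansion is (x+y)² = x² + 2xy + y²; the cross term 2xy is missing.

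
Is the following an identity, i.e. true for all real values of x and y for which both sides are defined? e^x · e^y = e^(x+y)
Yes, this is an identity.

Claim: e^x · e^y = e^(x+y).
Reasoning: This is the law of exponents for a common base: multiplying powers adds exponents. E.g. from the series, (Σ x^j/j!)(Σ y^k/k!) = Σ_m (Σ_{j+k=m} x^j y^k/(j!k!)) = Σ_m (x+y)^m/m! by the binomial theorem.
So the two sides agree for all real values of x and y for which both sides are defined.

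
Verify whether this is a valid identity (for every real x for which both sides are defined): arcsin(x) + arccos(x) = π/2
Yes, this is an identity.

Claim: arcsin(x) + arccos(x) = π/2.
Reasoning: Both sides are defined for -1 ≤ x ≤ 1. Let θ = arcsin(x), so sin θ = x and θ ∈ [-π/2, π/2]. Then cos(π/2 - θ) = sin θ = x and π/2 - θ ∈ [0, π], which is exactly the range of arccos, so arccos(x) = π/2 - θ. Adding: arcsin(x) + arccos(x) = θ + (π/2 - θ) = π/2.
So the two sides agree for every real x for which both sides are defined.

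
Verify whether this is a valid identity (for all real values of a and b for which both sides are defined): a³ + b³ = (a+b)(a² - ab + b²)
Claim: a³ + b³ = (a+b)(a² - ab + b²).
Reasoning: Expand the right side: (a+b)(a² - ab + b²) = a³ - a²b + ab² + a²b - ab² + b³ = a³ + b³ (the middle terms cancel in pairs).
So the two sides agree for all real values of a and b for which both sides are defined.

Conclusion: Yes, this is an identity.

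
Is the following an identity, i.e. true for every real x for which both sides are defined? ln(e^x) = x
Claim: ln(e^x) = x.
Reasoning: ln is the inverse of the exponential: ln(e^x) asks for the exponent p with e^p = e^x, and since e^p is one-to-one that exponent is p = x.
So the two sides agree for every real x for which both sides are defined.

Conclusion: Yes, this is an identity.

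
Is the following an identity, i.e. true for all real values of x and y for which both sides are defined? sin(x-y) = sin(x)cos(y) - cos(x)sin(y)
Yes, this is an identity.

Claim: sin(x-y) = sin(x)cos(y) - cos(x)sin(y).
Reasoning: Replace y by -y in sin(x+y) = sin(x)cos(y) + cos(x)sin(y) and use cos(-y) = cos(y), sin(-y) = -sin(y): sin(x-y) = sin(x)cos(y) - cos(x)sin(y).
So the two sides agree for all real values of x and y for which both sides are defined.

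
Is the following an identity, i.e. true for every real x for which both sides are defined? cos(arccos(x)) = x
Claim: cos(arccos(x)) = x.
Reasoning: For -1 ≤ x ≤ 1 (where arccos is defined), arccos(x) is by definition an angle whose cosine equals x. Taking the cosine of that angle returns x. (Note the other order, arccos(cos x) = x, is NOT an identity.)
So the two sides agree for every real x for which both sides are defined.

Conclusion: Yes, this is an identity.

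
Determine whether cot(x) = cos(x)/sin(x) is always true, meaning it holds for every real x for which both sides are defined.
Claim: cot(x) = cos(x)/sin(x).
Reasoning: cot(x) is defined as 1/tan(x) = 1/(sin(x)/cos(x)) = cos(x)/sin(x), wherever sin(x) ≠ 0.
So the two sides agree for every real x for which both sides are defined.

Conclusion: Yes, this is an identity.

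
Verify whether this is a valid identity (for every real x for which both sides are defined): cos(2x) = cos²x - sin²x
Claim: cos(2x) = cos²x - sin²x.
Reasoning: Put y = x in the addition formula cos(x+y) = cos(x)cos(y) - sin(x)sin(y): cos(2x) = cos²x - sin²x.
So the two sides agree for every real x for which both sides are defined.

Conclusion: Yes, this is an identity.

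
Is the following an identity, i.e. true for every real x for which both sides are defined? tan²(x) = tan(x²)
No, this is NOT an identity.

Claim: tan²(x) = tan(x²).
Test a specific point where both sides are defined: x = -π/3.
LHS = tan²(x) ≈ 3.0000
RHS = tan(x²) ≈ 1.9485
Since 3.0000 ≠ 1.9485, the equation fails at this point, so it cannot hold for every real x for which both sides are defined.
tan²(x) means (tan x)², squaring the output; tan(x²) squares the input. These are different functions.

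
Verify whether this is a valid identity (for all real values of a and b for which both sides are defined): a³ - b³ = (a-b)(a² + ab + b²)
Yes, this is an identity.

Claim: a³ - b³ = (a-b)(a² + ab + b²).
Reasoning: Expand the right side: (a-b)(a² + ab + b²) = a³ + a²b + ab² - a²b - ab² - b³ = a³ - b³ (the middle terms cancel in pairs).
So the two sides agree for all real values of a and b for which both sides are defined.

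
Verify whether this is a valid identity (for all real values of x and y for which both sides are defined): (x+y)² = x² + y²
No, this is NOT an identity.

Claim: (x+y)² = x² + y².
Test a specific point where both sides are defined: x = 2, y = 5.
LHS = (x+y)² ≈ 49.0000
RHS = x² + y² ≈ 29.0000
Since 49.0000 ≠ 29.0000, the equation fails at this point, so it cannot hold for all real values of x and y for which both sides are defined.
The correct expansion is (x+y)² = x² + 2xy + y²; the cross term 2xy is missing.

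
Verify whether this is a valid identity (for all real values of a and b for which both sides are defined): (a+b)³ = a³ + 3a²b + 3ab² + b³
Claim: (a+b)³ = a³ + 3a²b + 3ab² + b³.
Reasoning: (a+b)³ = (a+b)(a+b)² = (a+b)(a² + 2ab + b²) = a³ + 2a²b + ab² + a²b + 2ab² + b³ = a³ + 3a²b + 3ab² + b³.
So the two sides agree for all real values of a and b for which both sides are defined.

Conclusion: Yes, this is an identity.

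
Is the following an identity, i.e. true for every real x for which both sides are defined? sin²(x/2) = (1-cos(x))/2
Claim: sin²(x/2) = (1-cos(x))/2.
Reasoning: Use cos(2θ) = 1 - 2sin²θ with θ = x/2: cos(x) = 1 - 2sin²(x/2). Solving for sin²(x/2) gives (1 - cos(x))/2.
So the two sides agree for every real x for which both sides are defined.

Conclusion: Yes, this is an identity.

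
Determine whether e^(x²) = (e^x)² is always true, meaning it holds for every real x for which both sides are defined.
No, this is NOT an identity.

Claim: e^(x²) = (e^x)².
Test a specific point where both sides are defined: x = 3/2.
LHS = e^(x²) ≈ 9.4877
RHS = (e^x)² ≈ 20.0855
Since 9.4877 ≠ 20.0855, the equation fails at this point, so it cannot hold for every real x for which both sides are defined.
(e^x)² = e^(2x), and 2x ≠ x² in general.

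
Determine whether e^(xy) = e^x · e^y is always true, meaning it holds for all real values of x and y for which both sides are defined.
No, this is NOT an identity.

Claim: e^(xy) = e^x · e^y.
Test a specific point where both sides are defined: x = 1, y = -1.
LHS = e^(xy) ≈ 0.3679
RHS = e^x · e^y ≈ 1.0000
Since 0.3679 ≠ 1.0000, the equation fails at this point, so it cannot hold for all real values of x and y for which both sides are defined.
e^x · e^y = e^(x+y), not e^(xy).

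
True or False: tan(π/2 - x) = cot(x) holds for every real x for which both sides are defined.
True.

Claim: tan(π/2 - x) = cot(x).
Reasoning: tan(π/2 - x) = sin(π/2 - x)/cos(π/2 - x) = cos(x)/sin(x) = cot(x), using the cofunction identities sin(π/2 - x) = cos(x) and cos(π/2 - x) = sin(x).
So the two sides agree for every real x for which both sides are defined.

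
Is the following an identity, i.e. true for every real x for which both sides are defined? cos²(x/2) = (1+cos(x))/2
Yes, this is an identity.

Claim: cos²(x/2) = (1+cos(x))/2.
Reasoning: Use cos(2θ) = 2cos²θ - 1 with θ = x/2: cos(x) = 2cos²(x/2) - 1. Solving for cos²(x/2) gives (1 + cos(x))/2.
So the two sides agree for every real x for which both sides are defined.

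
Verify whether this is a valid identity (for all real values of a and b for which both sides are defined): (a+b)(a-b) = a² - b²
Claim: (a+b)(a-b) = a² - b².
Reasoning: Expand: (a+b)(a-b) = a² - ab + ba - b² = a² - b² (the cross terms cancel).
So the two sides agree for all real values of a and b for which both sides are defined.

Conclusion: Yes, this is an identity.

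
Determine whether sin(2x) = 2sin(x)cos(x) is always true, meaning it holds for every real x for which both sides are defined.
Claim: sin(2x) = 2sin(x)cos(x).
Reasoning: Put y = x in the addition formula sin(x+y) = sin(x)cos(y) + cos(x)sin(y): sin(2x) = sin(x)cos(x) + cos(x)sin(x) = 2sin(x)cos(x).
So the two sides agree for every real x for which both sides are defined.

Conclusion: Yes, this is an identity.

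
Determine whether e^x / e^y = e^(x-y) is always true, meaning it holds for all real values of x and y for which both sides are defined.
Yes, this is an identity.

Claim: e^x / e^y = e^(x-y).
Reasoning: 1/e^y = e^(-y), so e^x / e^y = e^x · e^(-y) = e^(x + (-y)) = e^(x-y) by the product rule for exponents.
So the two sides agree for all real values of x and y for which both sides are defined.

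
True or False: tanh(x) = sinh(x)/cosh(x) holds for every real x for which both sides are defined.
True.

Claim: tanh(x) = sinh(x)/cosh(x).
Reasoning: tanh(x) is defined as sinh(x)/cosh(x) = (e^x - e^-x)/(e^x + e^-x); cosh(x) ≥ 1 is never zero, so this holds for every real x.
So the two sides agree for every real x for which both sides are defined.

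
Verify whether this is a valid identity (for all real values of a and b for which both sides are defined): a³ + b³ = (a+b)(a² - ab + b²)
Yes, this is an identity.

Claim: a³ + b³ = (a+b)(a² - ab + b²).
Reasoning: Expand the right side: (a+b)(a² - ab + b²) = a³ - a²b + ab² + a²b - ab² + b³ = a³ + b³ (the middle terms cancel in pairs).
So the two sides agree for all real values of a and b for which both sides are defined.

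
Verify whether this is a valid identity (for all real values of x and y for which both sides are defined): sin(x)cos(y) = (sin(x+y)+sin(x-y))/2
Yes, this is an identity.

Claim: sin(x)cos(y) = (sin(x+y)+sin(x-y))/2.
Reasoning: sin(x+y) = sin(x)cos(y) + cos(x)sin(y) and sin(x-y) = sin(x)cos(y) - cos(x)sin(y). Adding, sin(x+y) + sin(x-y) = 2sin(x)cos(y); divide by 2.
So the two sides agree for all real values of x and y for which both sides are defined.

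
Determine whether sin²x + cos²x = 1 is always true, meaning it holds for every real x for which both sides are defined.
Yes, this is an identity.

Claim: sin²x + cos²x = 1.
Reasoning: The point (cos x, sin x) lies on the unit circle X² + Y² = 1, so cos²x + sin²x = 1 for every real x.
So the two sides agree for every real x for which both sides are defined.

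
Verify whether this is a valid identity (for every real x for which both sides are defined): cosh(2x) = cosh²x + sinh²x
Yes, this is an identity.

Claim: cosh(2x) = cosh²x + sinh²x.
Reasoning: cosh²x = (e^(2x) + 2 + e^(-2x))/4 and sinh²x = (e^(2x) - 2 + e^(-2x))/4. Adding gives (2e^(2x) + 2e^(-2x))/4 = (e^(2x) + e^(-2x))/2 = cosh(2x).
So the two sides agree for every real x for which both sides are defined.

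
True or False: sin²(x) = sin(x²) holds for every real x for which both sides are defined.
False.

Claim: sin²(x) = sin(x²).
Test a specific point where both sides are defined: x = π/6.
LHS = sin²(x) ≈ 0.2500
RHS = sin(x²) ≈ 0.2707
Since 0.2500 ≠ 0.2707, the equation fails at this point, so it cannot hold for every real x for which both sides are defined.
sin²(x) means (sin x)², squaring the output; sin(x²) squares the input. These are different functions.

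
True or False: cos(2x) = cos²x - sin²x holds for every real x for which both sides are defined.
Claim: cos(2x) = cos²x - sin²x.
Reasoning: Put y = x in the addition formula cos(x+y) = cos(x)cos(y) - sin(x)sin(y): cos(2x) = cos²x - sin²x.
So the two sides agree for every real x for which both sides are defined.

Conclusion: True.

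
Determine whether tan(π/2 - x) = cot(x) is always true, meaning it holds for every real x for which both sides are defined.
Claim: tan(π/2 - x) = cot(x).
Reasoning: tan(π/2 - x) = sin(π/2 - x)/cos(π/2 - x) = cos(x)/sin(x) = cot(x), using the cofunction identities sin(π/2 - x) = cos(x) and cos(π/2 - x) = sin(x).
So the two sides agree for every real x for which both sides are defined.

Conclusion: Yes, this is an identity.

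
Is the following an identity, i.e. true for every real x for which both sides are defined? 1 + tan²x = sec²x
Claim: 1 + tan²x = sec²x.
Reasoning: Start from sin²x + cos²x = 1 and divide every term by cos²x (allowed wherever tan x and sec x are defined): tan²x + 1 = 1/cos²x = sec²x.
So the two sides agree for every real x for which both sides are defined.

Conclusion: Yes, this is an identity.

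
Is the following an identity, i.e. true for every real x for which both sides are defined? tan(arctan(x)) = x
Yes, this is an identity.

Claim: tan(arctan(x)) = x.
Reasoning: For every real x, arctan(x) is by definition the angle in (-π/2, π/2) whose tangent equals x. Taking the tangent of that angle returns x.
So the two sides agree for every real x for which both sides are defined.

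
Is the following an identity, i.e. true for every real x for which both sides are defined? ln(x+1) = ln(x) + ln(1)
Claim: ln(x+1) = ln(x) + ln(1).
Test a specific point where both sides are defined: x = 5.
LHS = ln(x+1) ≈ 1.7918
RHS = ln(x) + ln(1) ≈ 1.6094
Since 1.7918 ≠ 1.6094, the equation fails at this point, so it cannot hold for every real x for which both sides are defined.
ln(1) = 0, so the right side is just ln(x), which differs from ln(x+1).

Conclusion: No, this is NOT an identity.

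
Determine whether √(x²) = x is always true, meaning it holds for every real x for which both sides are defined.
No, this is NOT an identity.

Claim: √(x²) = x.
Test a specific point where both sides are defined: x = -3.
LHS = √(x²) ≈ 3.0000
RHS = x ≈ -3.0000
Since 3.0000 ≠ -3.0000, the equation fails at this point, so it cannot hold for every real x for which both sides are defined.
√(x²) = |x|, which differs from x whenever x < 0 (both sides are defined for every real x).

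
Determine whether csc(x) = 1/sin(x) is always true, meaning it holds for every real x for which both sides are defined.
Yes, this is an identity.

Claim: csc(x) = 1/sin(x).
Reasoning: csc(x) is by definition the reciprocal of sin(x), wherever sin(x) ≠ 0.
So the two sides agree for every real x for which both sides are defined.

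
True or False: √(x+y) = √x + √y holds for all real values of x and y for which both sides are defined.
False.

Claim: √(x+y) = √x + √y.
Test a specific point where both sides are defined: x = 3, y = 3/2.
LHS = √(x+y) ≈ 2.1213
RHS = √x + √y ≈ 2.9568
Since 2.1213 ≠ 2.9568, the equation fails at this point, so it cannot hold for all real values of x and y for which both sides are defined.
Squaring the right side gives x + 2√(xy) + y, not x + y.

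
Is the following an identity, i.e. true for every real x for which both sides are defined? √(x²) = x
No, this is NOT an identity.

Claim: √(x²) = x.
Test a specific point where both sides are defined: x = -3.
LHS = √(x²) ≈ 3.0000
RHS = x ≈ -3.0000
Since 3.0000 ≠ -3.0000, the equation fails at this point, so it cannot hold for every real x for which both sides are defined.
√(x²) = |x|, which differs from x whenever x < 0 (both sides are defined for every real x).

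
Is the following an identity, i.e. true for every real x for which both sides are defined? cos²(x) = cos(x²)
Claim: cos²(x) = cos(x²).
Test a specific point where both sides are defined: x = π/3.
LHS = cos²(x) ≈ 0.2500
RHS = cos(x²) ≈ 0.4566
Since 0.2500 ≠ 0.4566, the equation fails at this point, so it cannot hold for every real x for which both sides are defined.
cos²(x) means (cos x)², squaring the output; cos(x²) squares the input. These are different functions.

Conclusion: No, this is NOT an identity.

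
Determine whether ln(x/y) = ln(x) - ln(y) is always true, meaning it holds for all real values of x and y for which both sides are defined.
Claim: ln(x/y) = ln(x) - ln(y).
Reasoning: Both sides are simultaneously defined only when x, y > 0. Write x = e^p, y = e^q. Then x/y = e^(p-q), so ln(x/y) = p - q = ln(x) - ln(y).
So the two sides agree for all real values of x and y for which both sides are defined.

Conclusion: Yes, this is an identity.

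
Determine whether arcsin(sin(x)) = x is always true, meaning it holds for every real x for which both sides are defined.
No, this is NOT an identity.

Claim: arcsin(sin(x)) = x.
Test a specific point where both sides are defined: x = 2π/3.
LHS = arcsin(sin(x)) ≈ 1.0472
RHS = x ≈ 2.0944
Since 1.0472 ≠ 2.0944, the equation fails at this point, so it cannot hold for every real x for which both sides are defined.
arcsin only returns values in [-π/2, π/2], so arcsin(sin(x)) = x holds only for x in that interval, not for all real x.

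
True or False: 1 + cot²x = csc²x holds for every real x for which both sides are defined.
True.

Claim: 1 + cot²x = csc²x.
Reasoning: Start from sin²x + cos²x = 1 and divide every term by sin²x (allowed wherever cot x and csc x are defined): 1 + cot²x = 1/sin²x = csc²x.
So the two sides agree for every real x for which both sides are defined.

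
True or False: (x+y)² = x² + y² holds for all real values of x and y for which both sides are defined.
Claim: (x+y)² = x² + y².
Test a specific point where both sides are defined: x = 3, y = 5.
LHS = (x+y)² ≈ 64.0000
RHS = x² + y² ≈ 34.0000
Since 64.0000 ≠ 34.0000, the equation fails at this point, so it cannot hold for all real values of x and y for which both sides are defined.
The correct expansion is (x+y)² = x² + 2xy + y²; the cross term 2xy is missing.

Conclusion: False.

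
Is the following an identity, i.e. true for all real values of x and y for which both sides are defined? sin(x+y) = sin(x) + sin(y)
No, this is NOT an identity.

Claim: sin(x+y) = sin(x) + sin(y).
Test a specific point where both sides are defined: x = 3π/4, y = 2π/3.
LHS = sin(x+y) ≈ -0.9659
RHS = sin(x) + sin(y) ≈ 1.5731
Since -0.9659 ≠ 1.5731, the equation fails at this point, so it cannot hold for all real values of x and y for which both sides are defined.
The correct expansion is sin(x+y) = sin(x)cos(y) + cos(x)sin(y); sine is not additive.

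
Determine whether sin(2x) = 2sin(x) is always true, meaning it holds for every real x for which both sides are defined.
No, this is NOT an identity.

Claim: sin(2x) = 2sin(x).
Test a specific point where both sides are defined: x = π/2.
LHS = sin(2x) ≈ 0.0000
RHS = 2sin(x) ≈ 2.0000
Since 0.0000 ≠ 2.0000, the equation fails at this point, so it cannot hold for every real x for which both sides are defined.
The correct double-angle formula is sin(2x) = 2sin(x)cos(x).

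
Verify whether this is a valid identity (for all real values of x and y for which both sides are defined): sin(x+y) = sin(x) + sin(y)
Claim: sin(x+y) = sin(x) + sin(y).
Test a specific point where both sides are defined: x = π, y = π/3.
LHS = sin(x+y) ≈ -0.8660
RHS = sin(x) + sin(y) ≈ 0.8660
Since -0.8660 ≠ 0.8660, the equation fails at this point, so it cannot hold for all real values of x and y for which both sides are defined.
The correct expansion is sin(x+y) = sin(x)cos(y) + cos(x)sin(y); sine is not additive.

Conclusion: No, this is NOT an identity.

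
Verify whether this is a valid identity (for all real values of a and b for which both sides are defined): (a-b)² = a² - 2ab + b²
Yes, this is an identity.

Claim: (a-b)² = a² - 2ab + b².
Reasoning: Expand: (a-b)² = (a-b)(a-b) = a·a - a·b - b·a + b·b = a² - 2ab + b².
So the two sides agree for all real values of a and b for which both sides are defined.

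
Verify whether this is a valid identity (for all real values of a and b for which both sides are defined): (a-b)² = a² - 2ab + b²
Claim: (a-b)² = a² - 2ab + b².
Reasoning: Expand: (a-b)² = (a-b)(a-b) = a·a - a·b - b·a + b·b = a² - 2ab + b².
So the two sides agree for all real values of a and b for which both sides are defined.

Conclusion: Yes, this is an identity.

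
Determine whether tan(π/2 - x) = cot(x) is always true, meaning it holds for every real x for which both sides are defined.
Claim: tan(π/2 - x) = cot(x).
Reasoning: tan(π/2 - x) = sin(π/2 - x)/cos(π/2 - x) = cos(x)/sin(x) = cot(x), using the cofunction identities sin(π/2 - x) = cos(x) and cos(π/2 - x) = sin(x).
So the two sides agree for every real x for which both sides are defined.

Conclusion: Yes, this is an identity.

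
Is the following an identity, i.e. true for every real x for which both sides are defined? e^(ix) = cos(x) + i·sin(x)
Yes, this is an identity.

Claim: e^(ix) = cos(x) + i·sin(x).
Reasoning: Euler's formula. Expand e^(ix) = Σ (ix)^k / k!. Since i² = -1, the even-k terms are Σ (-1)^m x^(2m)/(2m)! = cos(x) and the odd-k terms are i · Σ (-1)^m x^(2m+1)/(2m+1)! = i·sin(x).
So the two sides agree for every real x for which both sides are defined.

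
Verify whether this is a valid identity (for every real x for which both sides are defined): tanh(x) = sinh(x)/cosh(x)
Claim: tanh(x) = sinh(x)/cosh(x).
Reasoning: tanh(x) is defined as sinh(x)/cosh(x) = (e^x - e^-x)/(e^x + e^-x); cosh(x) ≥ 1 is never zero, so this holds for every real x.
So the two sides agree for every real x for which both sides are defined.

Conclusion: Yes, this is an identity.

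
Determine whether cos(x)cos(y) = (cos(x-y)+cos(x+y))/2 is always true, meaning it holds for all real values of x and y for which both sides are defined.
Yes, this is an identity.

Claim: cos(x)cos(y) = (cos(x-y)+cos(x+y))/2.
Reasoning: cos(x-y) = cos(x)cos(y) + sin(x)sin(y) and cos(x+y) = cos(x)cos(y) - sin(x)sin(y). Adding, cos(x-y) + cos(x+y) = 2cos(x)cos(y); divide by 2.
So the two sides agree for all real values of x and y for which both sides are defined.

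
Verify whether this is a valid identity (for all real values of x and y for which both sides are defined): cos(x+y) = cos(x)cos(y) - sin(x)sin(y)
Claim: cos(x+y) = cos(x)cos(y) - sin(x)sin(y).
Reasoning: By Euler's formula e^(i(x+y)) = e^(ix)·e^(iy) = (cos x + i·sin x)(cos y + i·sin y). The real part of the left side is cos(x+y); the real part of the product is cos(x)cos(y) - sin(x)sin(y) (since i·i = -1).
So the two sides agree for all real values of x and y for which both sides are defined.

Conclusion: Yes, this is an identity.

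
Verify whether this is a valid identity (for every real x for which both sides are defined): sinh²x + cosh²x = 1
No, this is NOT an identity.

Claim: sinh²x + cosh²x = 1.
Test a specific point where both sides are defined: x = 3.
LHS = sinh²x + cosh²x ≈ 201.7156
RHS = 1 ≈ 1.0000
Since 201.7156 ≠ 1.0000, the equation fails at this point, so it cannot hold for every real x for which both sides are defined.
The correct hyperbolic identity is cosh²x - sinh²x = 1 (a difference); the sum sinh²x + cosh²x equals cosh(2x).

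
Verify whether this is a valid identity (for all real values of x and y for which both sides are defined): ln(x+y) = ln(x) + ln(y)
Claim: ln(x+y) = ln(x) + ln(y).
Test a specific point where both sides are defined: x = 3/2, y = 4.
LHS = ln(x+y) ≈ 1.7047
RHS = ln(x) + ln(y) ≈ 1.7918
Since 1.7047 ≠ 1.7918, the equation fails at this point, so it cannot hold for all real values of x and y for which both sides are defined.
ln(x) + ln(y) = ln(xy), not ln(x+y).

Conclusion: No, this is NOT an identity.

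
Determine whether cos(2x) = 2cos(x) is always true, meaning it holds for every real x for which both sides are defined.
Claim: cos(2x) = 2cos(x).
Test a specific point where both sides are defined: x = 3π/4.
LHS = cos(2x) ≈ 0.0000
RHS = 2cos(x) ≈ -1.4142
Since 0.0000 ≠ -1.4142, the equation fails at this point, so it cannot hold for every real x for which both sides are defined.
The correct double-angle formula is cos(2x) = cos²x - sin²x.

Conclusion: No, this is NOT an identity.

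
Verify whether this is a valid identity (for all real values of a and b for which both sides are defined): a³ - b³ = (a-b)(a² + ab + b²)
Claim: a³ - b³ = (a-b)(a² + ab + b²).
Reasoning: Expand the right side: (a-b)(a² + ab + b²) = a³ + a²b + ab² - a²b - ab² - b³ = a³ - b³ (the middle terms cancel in pairs).
So the two sides agree for all real values of a and b for which both sides are defined.

Conclusion: Yes, this is an identity.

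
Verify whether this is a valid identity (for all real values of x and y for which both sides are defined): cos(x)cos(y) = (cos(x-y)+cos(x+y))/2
Claim: cos(x)cos(y) = (cos(x-y)+cos(x+y))/2.
Reasoning: cos(x-y) = cos(x)cos(y) + sin(x)sin(y) and cos(x+y) = cos(x)cos(y) - sin(x)sin(y). Adding, cos(x-y) + cos(x+y) = 2cos(x)cos(y); divide by 2.
So the two sides agree for all real values of x and y for which both sides are defined.

Conclusion: Yes, this is an identity.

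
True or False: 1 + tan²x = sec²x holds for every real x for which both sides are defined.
True.

Claim: 1 + tan²x = sec²x.
Reasoning: Start from sin²x + cos²x = 1 and divide every term by cos²x (allowed wherever tan x and sec x are defined): tan²x + 1 = 1/cos²x = sec²x.
So the two sides agree for every real x for which both sides are defined.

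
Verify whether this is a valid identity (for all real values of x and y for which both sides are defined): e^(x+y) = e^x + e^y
Claim: e^(x+y) = e^x + e^y.
Test a specific point where both sides are defined: x = 1, y = -1.
LHS = e^(x+y) ≈ 1.0000
RHS = e^x + e^y ≈ 3.0862
Since 1.0000 ≠ 3.0862, the equation fails at this point, so it cannot hold for all real values of x and y for which both sides are defined.
The correct rule is e^(x+y) = e^x · e^y (a product, not a sum).

Conclusion: No, this is NOT an identity.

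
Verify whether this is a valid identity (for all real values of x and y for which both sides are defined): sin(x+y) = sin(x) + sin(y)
No, this is NOT an identity.

Claim: sin(x+y) = sin(x) + sin(y).
Test a specific point where both sides are defined: x = -π/6, y = 2π/3.
LHS = sin(x+y) ≈ 1.0000
RHS = sin(x) + sin(y) ≈ 0.3660
Since 1.0000 ≠ 0.3660, the equation fails at this point, so it cannot hold for all real values of x and y for which both sides are defined.
The correct expansion is sin(x+y) = sin(x)cos(y) + cos(x)sin(y); sine is not additive.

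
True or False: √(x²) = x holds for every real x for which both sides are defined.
False.

Claim: √(x²) = x.
Test a specific point where both sides are defined: x = -3.
LHS = √(x²) ≈ 3.0000
RHS = x ≈ -3.0000
Since 3.0000 ≠ -3.0000, the equation fails at this point, so it cannot hold for every real x for which both sides are defined.
√(x²) = |x|, which differs from x whenever x < 0 (both sides are defined for every real x).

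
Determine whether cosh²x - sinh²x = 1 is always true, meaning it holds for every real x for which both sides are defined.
Yes, this is an identity.

Claim: cosh²x - sinh²x = 1.
Reasoning: With cosh(x) = (e^x + e^-x)/2 and sinh(x) = (e^x - e^-x)/2: cosh²x = (e^(2x) + 2 + e^(-2x))/4 and sinh²x = (e^(2x) - 2 + e^(-2x))/4. Subtracting leaves 4/4 = 1.
So the two sides agree for every real x for which both sides are defined.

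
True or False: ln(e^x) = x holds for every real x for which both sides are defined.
True.

Claim: ln(e^x) = x.
Reasoning: ln is the inverse of the exponential: ln(e^x) asks for the exponent p with e^p = e^x, and since e^p is one-to-one that exponent is p = x.
So the two sides agree for every real x for which both sides are defined.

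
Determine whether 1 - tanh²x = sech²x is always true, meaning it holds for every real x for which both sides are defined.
Yes, this is an identity.

Claim: 1 - tanh²x = sech²x.
Reasoning: Divide cosh²x - sinh²x = 1 through by cosh²x (never zero): 1 - tanh²x = 1/cosh²x = sech²x.
So the two sides agree for every real x for which both sides are defined.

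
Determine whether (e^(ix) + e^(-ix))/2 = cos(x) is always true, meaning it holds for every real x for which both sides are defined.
Claim: (e^(ix) + e^(-ix))/2 = cos(x).
Reasoning: By Euler's formula e^(ix) = cos(x) + i·sin(x) and e^(-ix) = cos(x) - i·sin(x). Adding cancels the sine terms: e^(ix) + e^(-ix) = 2cos(x); divide by 2.
So the two sides agree for every real x for which both sides are defined.

Conclusion: Yes, this is an identity.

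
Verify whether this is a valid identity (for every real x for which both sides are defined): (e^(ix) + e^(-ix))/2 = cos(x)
Claim: (e^(ix) + e^(-ix))/2 = cos(x).
Reasoning: By Euler's formula e^(ix) = cos(x) + i·sin(x) and e^(-ix) = cos(x) - i·sin(x). Adding cancels the sine terms: e^(ix) + e^(-ix) = 2cos(x); divide by 2.
So the two sides agree for every real x for which both sides are defined.

Conclusion: Yes, this is an identity.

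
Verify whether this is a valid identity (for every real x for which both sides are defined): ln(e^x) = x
Claim: ln(e^x) = x.
Reasoning: ln is the inverse of the exponential: ln(e^x) asks for the exponent p with e^p = e^x, and since e^p is one-to-one that exponent is p = x.
So the two sides agree for every real x for which both sides are defined.

Conclusion: Yes, this is an identity.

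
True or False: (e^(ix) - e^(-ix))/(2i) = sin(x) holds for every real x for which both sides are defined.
True.

Claim: (e^(ix) - e^(-ix))/(2i) = sin(x).
Reasoning: By Euler's formula e^(ix) = cos(x) + i·sin(x) and e^(-ix) = cos(x) - i·sin(x). Subtracting cancels the cosine terms: e^(ix) - e^(-ix) = 2i·sin(x); divide by 2i.
So the two sides agree for every real x for which both sides are defined.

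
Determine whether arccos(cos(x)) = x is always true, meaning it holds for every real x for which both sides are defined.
Claim: arccos(cos(x)) = x.
Test a specific point where both sides are defined: x = -π/2.
LHS = arccos(cos(x)) ≈ 1.5708
RHS = x ≈ -1.5708
Since 1.5708 ≠ -1.5708, the equation fails at this point, so it cannot hold for every real x for which both sides are defined.
arccos only returns values in [0, π], so arccos(cos(x)) = x holds only for x in that interval, not for all real x.

Conclusion: No, this is NOT an identity.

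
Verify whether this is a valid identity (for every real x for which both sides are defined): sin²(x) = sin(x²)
No, this is NOT an identity.

Claim: sin²(x) = sin(x²).
Test a specific point where both sides are defined: x = π/2.
LHS = sin²(x) ≈ 1.0000
RHS = sin(x²) ≈ 0.6243
Since 1.0000 ≠ 0.6243, the equation fails at this point, so it cannot hold for every real x for which both sides are defined.
sin²(x) means (sin x)², squaring the output; sin(x²) squares the input. These are different functions.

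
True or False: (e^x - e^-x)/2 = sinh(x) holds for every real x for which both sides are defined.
Claim: (e^x - e^-x)/2 = sinh(x).
Reasoning: This is exactly the definition of the hyperbolic sine: sinh(x) := (e^x - e^-x)/2.
So the two sides agree for every real x for which both sides are defined.

Conclusion: True.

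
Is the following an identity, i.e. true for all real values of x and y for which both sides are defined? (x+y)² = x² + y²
No, this is NOT an identity.

Claim: (x+y)² = x² + y².
Test a specific point where both sides are defined: x = -2, y = 1/2.
LHS = (x+y)² ≈ 2.2500
RHS = x² + y² ≈ 4.2500
Since 2.2500 ≠ 4.2500, the equation fails at this point, so it cannot hold for all real values of x and y for which both sides are defined.
The correct expansion is (x+y)² = x² + 2xy + y²; the cross term 2xy is missing.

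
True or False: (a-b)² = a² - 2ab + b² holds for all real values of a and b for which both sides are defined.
Claim: (a-b)² = a² - 2ab + b².
Reasoning: Expand: (a-b)² = (a-b)(a-b) = a·a - a·b - b·a + b·b = a² - 2ab + b².
So the two sides agree for all real values of a and b for which both sides are defined.

Conclusion: True.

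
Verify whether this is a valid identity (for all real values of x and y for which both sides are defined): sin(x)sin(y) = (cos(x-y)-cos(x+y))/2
Claim: sin(x)sin(y) = (cos(x-y)-cos(x+y))/2.
Reasoning: cos(x-y) = cos(x)cos(y) + sin(x)sin(y) and cos(x+y) = cos(x)cos(y) - sin(x)sin(y). Subtracting, cos(x-y) - cos(x+y) = 2sin(x)sin(y); divide by 2.
So the two sides agree for all real values of x and y for which both sides are defined.

Conclusion: Yes, this is an identity.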